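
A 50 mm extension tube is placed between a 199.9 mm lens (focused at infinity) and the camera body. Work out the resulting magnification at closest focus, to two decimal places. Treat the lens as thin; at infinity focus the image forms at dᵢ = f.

The tube moves the image plane from f to f + e, so dᵢ = 199.9 + 50 = 249.9 mm. Focus is achieved when 1/f = 1/dₒ + 1/dᵢ, giving dₒ = 1/(1/f − 1/(f+e)).
Magnification m = dᵢ/dₒ = (f+e)·(1/f − 1/(f+e)) = e/f = 50/199.9 ≈ 0.2501.

0.25×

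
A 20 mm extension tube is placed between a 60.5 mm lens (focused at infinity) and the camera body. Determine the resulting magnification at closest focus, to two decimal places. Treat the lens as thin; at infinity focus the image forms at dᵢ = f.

The tube moves the image plane from f to f + e, so dᵢ = 60.5 + 20 = 80.5 mm. Focus is achieved when 1/f = 1/dₒ + 1/dᵢ, giving dₒ = 1/(1/f − 1/(f+e)).
Magnification m = dᵢ/dₒ = (f+e)·(1/f − 1/(f+e)) = e/f = 20/60.5 ≈ 0.3306.

0.33×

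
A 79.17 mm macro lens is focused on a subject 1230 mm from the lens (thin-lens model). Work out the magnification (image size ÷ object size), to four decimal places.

0.0688×

Thin lens: 1/f = 1/dₒ + 1/dᵢ → 1/dᵢ = 1/79.17 − 1/1230 = 0.0118180 mm⁻¹, so dᵢ ≈ 84.6164 mm.
Magnification m = dᵢ/dₒ = 84.6164/1230 ≈ 0.06879.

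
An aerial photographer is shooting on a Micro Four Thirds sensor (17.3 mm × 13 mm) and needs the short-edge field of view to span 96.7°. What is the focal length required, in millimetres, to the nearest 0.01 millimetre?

5.78 mm

From α = 2·arctan(h/2f) we get f = h / (2·tan(α/2)).
With h = 13 mm and α/2 = 48.35°, tan(α/2) ≈ 1.12435, so f ≈ 13 / 2.24870 ≈ 5.7811 mm.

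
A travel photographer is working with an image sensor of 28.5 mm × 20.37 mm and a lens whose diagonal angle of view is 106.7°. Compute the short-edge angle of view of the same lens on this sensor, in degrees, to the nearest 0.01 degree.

76.02°

Sensor diagonal = √(28.5² + 20.37²) = √1227.1869 ≈ 35.0312 mm.
From the diagonal AOV: f = 35.0312 / (2·tan(53.35°)) = 35.0312 / 2.68810 ≈ 13.0320 mm.
Short-edge AOV = 2·arctan(20.37 / (2 × 13.0320)) = 2·arctan(0.78154) ≈ 76.0180°.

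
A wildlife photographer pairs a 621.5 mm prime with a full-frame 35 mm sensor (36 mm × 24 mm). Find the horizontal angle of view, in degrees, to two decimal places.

Angle of view α = 2·arctan(w/2f) with w = 36 mm and f = 621.5 mm.
w/2f = 0.02896; arctan(0.02896) ≈ 1.6589°, so α ≈ 3.3179°.

3.32°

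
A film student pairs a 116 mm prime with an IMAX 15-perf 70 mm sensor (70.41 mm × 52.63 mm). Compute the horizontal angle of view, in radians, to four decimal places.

Angle of view α = 2·arctan(w/2f) with w = 70.41 mm and f = 116 mm.
w/2f = 0.30349; arctan(0.30349) ≈ 0.2947 rad, so α ≈ 0.5893 rad.

0.5893 rad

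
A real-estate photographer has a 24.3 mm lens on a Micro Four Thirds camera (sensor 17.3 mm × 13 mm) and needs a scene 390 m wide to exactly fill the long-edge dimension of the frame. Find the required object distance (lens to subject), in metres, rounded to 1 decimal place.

W: 390 m = 390000 mm.
Magnification m = w/W = dᵢ/dₒ; combined with 1/f = 1/dₒ + 1/dᵢ this gives dₒ = f·(1 + W/w).
dₒ = 24.3 mm × (1 + 390000/17.3) = 24.3 × 22544.3526 ≈ 547827.768 mm = 547.828 m.

547.8 m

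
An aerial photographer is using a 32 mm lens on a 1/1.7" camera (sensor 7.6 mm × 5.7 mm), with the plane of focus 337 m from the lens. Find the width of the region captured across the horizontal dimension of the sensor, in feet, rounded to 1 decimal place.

262.6 ft

dₒ: 337 m = 337000 mm.
Similar triangles through the lens centre give W/dₒ = w/dᵢ; with 1/f = 1/dₒ + 1/dᵢ this gives W = w·(dₒ − f)/f.
W = 7.6 mm × (337000 − 32) / 32 = 7.6 × 10530.2500 ≈ 80029.900 mm = 80029.900/304.8 ft = 262.565 ft.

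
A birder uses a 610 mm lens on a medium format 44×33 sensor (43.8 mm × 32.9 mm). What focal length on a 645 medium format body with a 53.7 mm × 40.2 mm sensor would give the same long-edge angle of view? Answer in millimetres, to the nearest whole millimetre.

748 mm

Equal angle of view means equal width/f ratio, so f₂ = f₁ · (width₂/width₁) = 610 × 53.7/43.8.
f₂ = 610 × 1.22603 ≈ 747.877 mm.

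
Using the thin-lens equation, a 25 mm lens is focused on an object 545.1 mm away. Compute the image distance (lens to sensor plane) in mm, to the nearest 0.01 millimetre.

1/dᵢ = 1/f − 1/dₒ = 1/25 − 1/545.1 = 0.0381655 mm⁻¹.
dᵢ = 1/0.0381655 ≈ 26.2017 mm.

26.20 mm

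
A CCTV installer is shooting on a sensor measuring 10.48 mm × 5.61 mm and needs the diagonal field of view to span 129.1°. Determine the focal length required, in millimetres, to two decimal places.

Sensor diagonal = √(10.48² + 5.61²) = √141.3025 ≈ 11.8871 mm.
From α = 2·arctan(d/2f) we get f = d / (2·tan(α/2)).
With d = 11.8871 mm and α/2 = 64.55°, tan(α/2) ≈ 2.10126, so f ≈ 11.8871 / 4.20252 ≈ 2.8286 mm.

2.83 mm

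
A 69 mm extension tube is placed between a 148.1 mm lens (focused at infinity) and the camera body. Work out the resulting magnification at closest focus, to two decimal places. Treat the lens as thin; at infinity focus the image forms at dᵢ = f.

0.47×

The tube moves the image plane from f to f + e, so dᵢ = 148.1 + 69 = 217.1 mm. Focus is achieved when 1/f = 1/dₒ + 1/dᵢ, giving dₒ = 1/(1/f − 1/(f+e)).
Magnification m = dᵢ/dₒ = (f+e)·(1/f − 1/(f+e)) = e/f = 69/148.1 ≈ 0.4659.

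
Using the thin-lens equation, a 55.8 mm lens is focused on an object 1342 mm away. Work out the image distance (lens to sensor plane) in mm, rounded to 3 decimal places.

1/dᵢ = 1/f − 1/dₒ = 1/55.8 − 1/1342 = 0.0171760 mm⁻¹.
dᵢ = 1/0.0171760 ≈ 58.2208 mm.

58.221 mm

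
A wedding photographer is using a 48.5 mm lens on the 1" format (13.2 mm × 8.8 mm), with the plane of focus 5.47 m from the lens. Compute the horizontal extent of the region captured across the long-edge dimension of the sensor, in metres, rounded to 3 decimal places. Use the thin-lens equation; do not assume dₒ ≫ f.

1.476 m

dₒ: 5.47 m = 5470 mm.
Similar triangles through the lens centre give W/dₒ = w/dᵢ; with 1/f = 1/dₒ + 1/dᵢ this gives W = w·(dₒ − f)/f.
W = 13.2 mm × (5470 − 48.5) / 48.5 = 13.2 × 111.7835 ≈ 1475.542 mm = 1.47554 m.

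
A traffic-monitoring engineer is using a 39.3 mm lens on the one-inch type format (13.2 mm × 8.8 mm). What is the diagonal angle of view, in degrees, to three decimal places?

Sensor diagonal = √(13.2² + 8.8²) = √251.6800 ≈ 15.8644 mm.
Angle of view α = 2·arctan(d/2f) with d = 15.8644 mm and f = 39.3 mm.
d/2f = 0.20184; arctan(0.20184) ≈ 11.4111°, so α ≈ 22.8223°.

22.822°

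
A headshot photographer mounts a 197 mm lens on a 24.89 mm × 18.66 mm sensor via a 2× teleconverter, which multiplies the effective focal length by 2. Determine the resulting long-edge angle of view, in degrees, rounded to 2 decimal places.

Effective focal length f = 197 × 2 = 394 mm.
α = 2·arctan(24.89 / (2 × 394)) = 2·arctan(0.03159) ≈ 3.6183°.

3.62°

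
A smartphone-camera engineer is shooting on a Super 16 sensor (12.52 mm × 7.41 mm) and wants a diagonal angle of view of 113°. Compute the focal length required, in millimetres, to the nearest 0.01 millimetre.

Sensor diagonal = √(12.52² + 7.41²) = √211.6585 ≈ 14.5485 mm.
From α = 2·arctan(d/2f) we get f = d / (2·tan(α/2)).
With d = 14.5485 mm and α/2 = 56.5°, tan(α/2) ≈ 1.51084, so f ≈ 14.5485 / 3.02167 ≈ 4.8147 mm.

4.81 mm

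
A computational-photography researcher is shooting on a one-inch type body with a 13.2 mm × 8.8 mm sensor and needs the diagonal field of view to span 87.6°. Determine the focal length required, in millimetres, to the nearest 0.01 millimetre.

Sensor diagonal = √(13.2² + 8.8²) = √251.6800 ≈ 15.8644 mm.
From α = 2·arctan(d/2f) we get f = d / (2·tan(α/2)).
With d = 15.8644 mm and α/2 = 43.8°, tan(α/2) ≈ 0.95897, so f ≈ 15.8644 / 1.91793 ≈ 8.2716 mm.

8.27 mm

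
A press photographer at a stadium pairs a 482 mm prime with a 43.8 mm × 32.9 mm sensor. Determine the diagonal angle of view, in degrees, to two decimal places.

Sensor diagonal = √(43.8² + 32.9²) = √3000.8500 ≈ 54.7800 mm.
Angle of view α = 2·arctan(d/2f) with d = 54.7800 mm and f = 482 mm.
d/2f = 0.05683; arctan(0.05683) ≈ 3.2524°, so α ≈ 6.5048°.

6.50°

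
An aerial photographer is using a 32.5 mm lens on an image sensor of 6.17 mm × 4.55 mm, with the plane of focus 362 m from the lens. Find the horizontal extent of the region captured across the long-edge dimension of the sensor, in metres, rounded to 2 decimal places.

dₒ: 362 m = 362000 mm.
Similar triangles through the lens centre give W/dₒ = w/dᵢ; with 1/f = 1/dₒ + 1/dᵢ this gives W = w·(dₒ − f)/f.
W = 6.17 mm × (362000 − 32.5) / 32.5 = 6.17 × 11137.4615 ≈ 68718.138 mm = 68.7181 m.

68.72 m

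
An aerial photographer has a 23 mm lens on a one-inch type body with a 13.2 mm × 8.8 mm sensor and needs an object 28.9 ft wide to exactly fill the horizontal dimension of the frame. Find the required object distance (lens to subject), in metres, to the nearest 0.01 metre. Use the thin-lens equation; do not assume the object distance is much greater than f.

W: 28.9 ft × 304.8 mm/ft = 8808.72 mm.
Magnification m = w/W = dᵢ/dₒ; combined with 1/f = 1/dₒ + 1/dᵢ this gives dₒ = f·(1 + W/w).
dₒ = 23 mm × (1 + 8808.72/13.2) = 23 × 668.3273 ≈ 15371.527 mm = 15.3715 m.

15.37 m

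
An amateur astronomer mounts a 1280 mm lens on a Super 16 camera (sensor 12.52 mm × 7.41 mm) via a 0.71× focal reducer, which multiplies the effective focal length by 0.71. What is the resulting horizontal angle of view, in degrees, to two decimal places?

Effective focal length f = 1280 × 0.71 = 908.8 mm.
α = 2·arctan(12.52 / (2 × 908.8)) = 2·arctan(0.00689) ≈ 0.7893°.

0.79°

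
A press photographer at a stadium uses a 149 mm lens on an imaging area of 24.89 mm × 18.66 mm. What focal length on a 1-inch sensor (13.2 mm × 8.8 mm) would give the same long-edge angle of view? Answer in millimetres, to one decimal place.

79.0 mm

Equal angle of view means equal width/f ratio, so f₂ = f₁ · (width₂/width₁) = 149 × 13.2/24.89.
f₂ = 149 × 0.53033 ≈ 79.020 mm.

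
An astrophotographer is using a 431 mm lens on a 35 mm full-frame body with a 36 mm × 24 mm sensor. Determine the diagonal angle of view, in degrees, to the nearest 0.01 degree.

Sensor diagonal = √(36² + 24²) = √1872.0000 ≈ 43.2666 mm.
Angle of view α = 2·arctan(d/2f) with d = 43.2666 mm and f = 431 mm.
d/2f = 0.05019; arctan(0.05019) ≈ 2.8735°, so α ≈ 5.7469°.

5.75°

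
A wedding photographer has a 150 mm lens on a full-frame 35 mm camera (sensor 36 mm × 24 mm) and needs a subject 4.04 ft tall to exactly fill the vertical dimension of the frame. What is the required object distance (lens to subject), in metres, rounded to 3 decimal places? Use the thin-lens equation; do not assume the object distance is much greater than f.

7.846 m

W: 4.04 ft × 304.8 mm/ft = 1231.39 mm.
Magnification m = h/W = dᵢ/dₒ; combined with 1/f = 1/dₒ + 1/dᵢ this gives dₒ = f·(1 + W/h).
dₒ = 150 mm × (1 + 1231.39/24) = 150 × 52.3080 ≈ 7846.200 mm = 7.8462 m.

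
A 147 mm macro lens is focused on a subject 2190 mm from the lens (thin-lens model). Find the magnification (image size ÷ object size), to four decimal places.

Thin lens: 1/f = 1/dₒ + 1/dᵢ → 1/dᵢ = 1/147 − 1/2190 = 0.0063461 mm⁻¹, so dᵢ ≈ 157.5771 mm.
Magnification m = dᵢ/dₒ = 157.5771/2190 ≈ 0.07195.

0.0720×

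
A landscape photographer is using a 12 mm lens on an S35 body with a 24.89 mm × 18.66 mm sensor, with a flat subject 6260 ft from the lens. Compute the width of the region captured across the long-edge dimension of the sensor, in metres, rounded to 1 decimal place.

3957.6 m

dₒ: 6260 ft × 304.8 mm/ft = 1908047.94 mm.
Similar triangles through the lens centre give W/dₒ = w/dᵢ; with 1/f = 1/dₒ + 1/dᵢ this gives W = w·(dₒ − f)/f.
W = 24.89 mm × (1.90805e+06 − 12) / 12 = 24.89 × 159002.9949 ≈ 3957584.543 mm = 3957.58 m.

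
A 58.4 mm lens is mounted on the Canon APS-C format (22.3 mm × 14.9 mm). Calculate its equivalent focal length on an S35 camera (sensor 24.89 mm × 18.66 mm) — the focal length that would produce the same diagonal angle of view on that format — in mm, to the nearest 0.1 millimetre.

Sensor diagonal = √(22.3² + 14.9²) = √719.3000 ≈ 26.8198 mm.
Sensor diagonal = √(24.89² + 18.66²) = √967.7077 ≈ 31.1080 mm.
Equal angle of view means equal diagonal/f ratio, so f₂ = f₁ · (diagonal₂/diagonal₁) = 58.4 × 31.1080/26.8198.
f₂ = 58.4 × 1.15989 ≈ 67.738 mm.

67.7 mm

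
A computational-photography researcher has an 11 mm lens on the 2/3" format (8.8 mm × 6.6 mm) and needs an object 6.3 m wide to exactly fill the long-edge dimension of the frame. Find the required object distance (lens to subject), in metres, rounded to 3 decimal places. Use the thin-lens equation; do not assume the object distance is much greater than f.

7.886 m

W: 6.3 m = 6300 mm.
Magnification m = w/W = dᵢ/dₒ; combined with 1/f = 1/dₒ + 1/dᵢ this gives dₒ = f·(1 + W/w).
dₒ = 11 mm × (1 + 6300/8.8) = 11 × 716.9091 ≈ 7886.000 mm = 7.886 m.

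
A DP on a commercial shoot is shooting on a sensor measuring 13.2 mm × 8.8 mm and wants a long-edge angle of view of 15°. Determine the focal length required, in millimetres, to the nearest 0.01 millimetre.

From α = 2·arctan(w/2f) we get f = w / (2·tan(α/2)).
With w = 13.2 mm and α/2 = 7.5°, tan(α/2) ≈ 0.13165, so f ≈ 13.2 / 0.26330 ≈ 50.1320 mm.

50.13 mm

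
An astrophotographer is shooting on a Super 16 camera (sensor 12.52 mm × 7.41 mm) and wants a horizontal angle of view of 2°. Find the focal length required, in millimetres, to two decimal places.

358.64 mm

From α = 2·arctan(w/2f) we get f = w / (2·tan(α/2)).
With w = 12.52 mm and α/2 = 1°, tan(α/2) ≈ 0.01746, so f ≈ 12.52 / 0.03491 ≈ 358.6352 mm.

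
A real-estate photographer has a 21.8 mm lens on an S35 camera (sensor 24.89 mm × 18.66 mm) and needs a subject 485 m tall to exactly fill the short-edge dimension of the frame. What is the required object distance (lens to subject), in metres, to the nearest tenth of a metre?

W: 485 m = 485000 mm.
Magnification m = h/W = dᵢ/dₒ; combined with 1/f = 1/dₒ + 1/dᵢ this gives dₒ = f·(1 + W/h).
dₒ = 21.8 mm × (1 + 485000/18.66) = 21.8 × 25992.4255 ≈ 566634.876 mm = 566.635 m.

566.6 m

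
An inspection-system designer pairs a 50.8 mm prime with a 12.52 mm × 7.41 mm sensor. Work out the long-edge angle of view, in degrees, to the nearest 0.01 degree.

14.05°

Angle of view α = 2·arctan(w/2f) with w = 12.52 mm and f = 50.8 mm.
w/2f = 0.12323; arctan(0.12323) ≈ 7.0250°, so α ≈ 14.0501°.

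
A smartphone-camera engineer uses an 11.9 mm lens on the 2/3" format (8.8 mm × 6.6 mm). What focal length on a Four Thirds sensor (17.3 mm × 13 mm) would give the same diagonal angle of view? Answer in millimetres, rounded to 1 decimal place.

23.4 mm

Sensor diagonal = √(8.8² + 6.6²) = √121.0000 ≈ 11.0000 mm.
Sensor diagonal = √(17.3² + 13²) = √468.2900 ≈ 21.6400 mm.
Equal angle of view means equal diagonal/f ratio, so f₂ = f₁ · (diagonal₂/diagonal₁) = 11.9 × 21.6400/11.0000.
f₂ = 11.9 × 1.96727 ≈ 23.411 mm.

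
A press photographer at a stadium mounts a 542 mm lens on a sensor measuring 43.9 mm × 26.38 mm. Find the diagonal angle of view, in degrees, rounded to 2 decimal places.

5.41°

Sensor diagonal = √(43.9² + 26.38²) = √2623.1144 ≈ 51.2163 mm.
Angle of view α = 2·arctan(d/2f) with d = 51.2163 mm and f = 542 mm.
d/2f = 0.04725; arctan(0.04725) ≈ 2.7051°, so α ≈ 5.4101°.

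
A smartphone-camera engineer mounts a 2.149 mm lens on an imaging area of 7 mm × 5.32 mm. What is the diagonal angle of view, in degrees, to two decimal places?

Sensor diagonal = √(7² + 5.32²) = √77.3024 ≈ 8.7922 mm.
Angle of view α = 2·arctan(d/2f) with d = 8.7922 mm and f = 2.149 mm.
d/2f = 2.04564; arctan(2.04564) ≈ 63.9486°, so α ≈ 127.8972°.

127.90°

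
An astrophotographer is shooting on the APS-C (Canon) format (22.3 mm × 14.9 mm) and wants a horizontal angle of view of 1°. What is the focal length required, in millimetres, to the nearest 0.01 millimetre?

1277.66 mm

From α = 2·arctan(w/2f) we get f = w / (2·tan(α/2)).
With w = 22.3 mm and α/2 = 0.5°, tan(α/2) ≈ 0.00873, so f ≈ 22.3 / 0.01745 ≈ 1277.6634 mm.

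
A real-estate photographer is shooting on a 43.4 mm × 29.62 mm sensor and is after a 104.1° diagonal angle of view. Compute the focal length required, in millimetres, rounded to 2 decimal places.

20.49 mm

Sensor diagonal = √(43.4² + 29.62²) = √2760.9044 ≈ 52.5443 mm.
From α = 2·arctan(d/2f) we get f = d / (2·tan(α/2)).
With d = 52.5443 mm and α/2 = 52.05°, tan(α/2) ≈ 1.28225, so f ≈ 52.5443 / 2.56449 ≈ 20.4892 mm.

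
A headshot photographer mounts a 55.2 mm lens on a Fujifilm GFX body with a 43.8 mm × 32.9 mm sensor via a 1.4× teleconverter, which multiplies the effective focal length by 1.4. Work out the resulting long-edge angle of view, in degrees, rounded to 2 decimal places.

Effective focal length f = 55.2 × 1.4 = 77.28 mm.
α = 2·arctan(43.8 / (2 × 77.28)) = 2·arctan(0.28339) ≈ 31.6439°.

31.64°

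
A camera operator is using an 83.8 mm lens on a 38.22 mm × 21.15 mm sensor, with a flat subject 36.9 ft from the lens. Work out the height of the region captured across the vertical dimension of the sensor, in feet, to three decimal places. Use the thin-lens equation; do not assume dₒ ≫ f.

9.244 ft

dₒ: 36.9 ft × 304.8 mm/ft = 11247.12 mm.
Similar triangles through the lens centre give W/dₒ = h/dᵢ; with 1/f = 1/dₒ + 1/dᵢ this gives W = h·(dₒ − f)/f.
W = 21.15 mm × (11247.1 − 83.8) / 83.8 = 21.15 × 133.2138 ≈ 2817.473 mm = 2817.473/304.8 ft = 9.24368 ft.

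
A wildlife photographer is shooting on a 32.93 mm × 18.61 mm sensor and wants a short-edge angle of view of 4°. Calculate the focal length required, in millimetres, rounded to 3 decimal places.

From α = 2·arctan(h/2f) we get f = h / (2·tan(α/2)).
With h = 18.61 mm and α/2 = 2°, tan(α/2) ≈ 0.03492, so f ≈ 18.61 / 0.06984 ≈ 266.4603 mm.

266.460 mm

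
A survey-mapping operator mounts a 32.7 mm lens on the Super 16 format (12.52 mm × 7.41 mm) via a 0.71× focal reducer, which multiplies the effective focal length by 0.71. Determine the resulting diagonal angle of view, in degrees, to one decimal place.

34.8°

Effective focal length f = 32.7 × 0.71 = 23.217 mm.
Sensor diagonal = √(12.52² + 7.41²) = √211.6585 ≈ 14.5485 mm.
α = 2·arctan(14.548 / (2 × 23.217)) = 2·arctan(0.31332) ≈ 34.7932°.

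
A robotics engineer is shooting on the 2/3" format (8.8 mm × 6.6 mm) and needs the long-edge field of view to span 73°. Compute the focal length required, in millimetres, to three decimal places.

5.946 mm

From α = 2·arctan(w/2f) we get f = w / (2·tan(α/2)).
With w = 8.8 mm and α/2 = 36.5°, tan(α/2) ≈ 0.73996, so f ≈ 8.8 / 1.47992 ≈ 5.9463 mm.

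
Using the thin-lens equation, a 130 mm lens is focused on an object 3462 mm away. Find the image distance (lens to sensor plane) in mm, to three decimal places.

135.072 mm

1/dᵢ = 1/f − 1/dₒ = 1/130 − 1/3462 = 0.0074035 mm⁻¹.
dᵢ = 1/0.0074035 ≈ 135.0720 mm.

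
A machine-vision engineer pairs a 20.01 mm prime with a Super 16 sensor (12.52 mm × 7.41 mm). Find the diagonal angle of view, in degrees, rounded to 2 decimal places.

Sensor diagonal = √(12.52² + 7.41²) = √211.6585 ≈ 14.5485 mm.
Angle of view α = 2·arctan(d/2f) with d = 14.5485 mm and f = 20.01 mm.
d/2f = 0.36353; arctan(0.36353) ≈ 19.9777°, so α ≈ 39.9555°.

39.96°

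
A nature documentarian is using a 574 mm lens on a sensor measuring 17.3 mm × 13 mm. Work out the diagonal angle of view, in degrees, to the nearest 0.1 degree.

2.2°

Sensor diagonal = √(17.3² + 13²) = √468.2900 ≈ 21.6400 mm.
Angle of view α = 2·arctan(d/2f) with d = 21.6400 mm and f = 574 mm.
d/2f = 0.01885; arctan(0.01885) ≈ 1.0799°, so α ≈ 2.1598°.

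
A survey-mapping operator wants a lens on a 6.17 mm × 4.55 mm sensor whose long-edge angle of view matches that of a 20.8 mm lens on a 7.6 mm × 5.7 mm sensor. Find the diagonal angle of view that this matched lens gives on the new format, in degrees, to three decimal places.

25.578°

Equal long-edge AOV ⇒ f₂ = f₁ · 6.17/7.6 = 20.8 × 0.81184 ≈ 16.8863 mm.
Sensor diagonal = √(6.17² + 4.55²) = √58.7714 ≈ 7.6663 mm.
Diagonal AOV on the new format = 2·arctan(7.6663 / (2 × 16.8863)) = 2·arctan(0.22700) ≈ 25.5784°.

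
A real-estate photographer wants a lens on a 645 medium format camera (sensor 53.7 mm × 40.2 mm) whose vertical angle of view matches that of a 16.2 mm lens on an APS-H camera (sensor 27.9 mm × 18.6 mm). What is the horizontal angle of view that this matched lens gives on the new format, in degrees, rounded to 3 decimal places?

Equal vertical AOV ⇒ f₂ = f₁ · 40.2/18.6 = 16.2 × 2.16129 ≈ 35.0129 mm.
Horizontal AOV on the new format = 2·arctan(53.7 / (2 × 35.0129)) = 2·arctan(0.76686) ≈ 74.9663°.

74.966°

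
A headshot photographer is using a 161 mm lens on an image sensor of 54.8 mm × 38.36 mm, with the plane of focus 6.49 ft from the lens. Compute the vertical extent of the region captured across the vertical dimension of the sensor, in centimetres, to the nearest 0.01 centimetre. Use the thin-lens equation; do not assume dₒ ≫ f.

43.30 cm

dₒ: 6.49 ft × 304.8 mm/ft = 1978.15 mm.
Similar triangles through the lens centre give W/dₒ = h/dᵢ; with 1/f = 1/dₒ + 1/dᵢ this gives W = h·(dₒ − f)/f.
W = 38.36 mm × (1978.15 − 161) / 161 = 38.36 × 11.2867 ≈ 432.956 mm = 43.2956 cm.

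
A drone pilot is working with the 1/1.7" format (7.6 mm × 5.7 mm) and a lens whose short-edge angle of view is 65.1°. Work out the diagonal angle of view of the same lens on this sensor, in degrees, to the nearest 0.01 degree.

93.54°

From the short-edge AOV: f = 5.7 / (2·tan(32.55°)) = 5.7 / 1.27660 ≈ 4.4650 mm.
Sensor diagonal = √(7.6² + 5.7²) = √90.2500 ≈ 9.5000 mm.
Diagonal AOV = 2·arctan(9.5000 / (2 × 4.4650)) = 2·arctan(1.06383) ≈ 93.5429°.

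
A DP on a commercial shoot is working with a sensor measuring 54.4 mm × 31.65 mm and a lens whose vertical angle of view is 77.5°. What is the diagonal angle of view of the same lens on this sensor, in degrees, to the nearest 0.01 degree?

From the vertical AOV: f = 31.65 / (2·tan(38.75°)) = 31.65 / 1.60517 ≈ 19.7175 mm.
Sensor diagonal = √(54.4² + 31.65²) = √3961.0825 ≈ 62.9371 mm.
Diagonal AOV = 2·arctan(62.9371 / (2 × 19.7175)) = 2·arctan(1.59597) ≈ 115.8592°.

115.86°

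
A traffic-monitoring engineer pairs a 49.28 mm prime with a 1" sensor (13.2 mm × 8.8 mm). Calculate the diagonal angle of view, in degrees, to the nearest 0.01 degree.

Sensor diagonal = √(13.2² + 8.8²) = √251.6800 ≈ 15.8644 mm.
Angle of view α = 2·arctan(d/2f) with d = 15.8644 mm and f = 49.28 mm.
d/2f = 0.16096; arctan(0.16096) ≈ 9.1440°, so α ≈ 18.2880°.

18.29°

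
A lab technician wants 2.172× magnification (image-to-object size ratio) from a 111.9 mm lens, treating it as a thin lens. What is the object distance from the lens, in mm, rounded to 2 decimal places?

With m = dᵢ/dₒ and 1/f = 1/dₒ + 1/dᵢ, substituting dᵢ = m·dₒ gives 1/f = (1 + 1/m)/dₒ, hence dₒ = f·(1 + 1/m).
dₒ = 111.9 × (1 + 1/2.172) = 111.9 × 1.46041 ≈ 163.419 mm.

163.42 mm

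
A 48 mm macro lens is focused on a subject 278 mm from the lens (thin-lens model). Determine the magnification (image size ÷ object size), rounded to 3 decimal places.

Thin lens: 1/f = 1/dₒ + 1/dᵢ → 1/dᵢ = 1/48 − 1/278 = 0.0172362 mm⁻¹, so dᵢ ≈ 58.0174 mm.
Magnification m = dᵢ/dₒ = 58.0174/278 ≈ 0.20870.

0.209×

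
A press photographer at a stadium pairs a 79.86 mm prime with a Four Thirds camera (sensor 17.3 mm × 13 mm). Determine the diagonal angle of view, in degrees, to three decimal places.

15.432°

Sensor diagonal = √(17.3² + 13²) = √468.2900 ≈ 21.6400 mm.
Angle of view α = 2·arctan(d/2f) with d = 21.6400 mm and f = 79.86 mm.
d/2f = 0.13549; arctan(0.13549) ≈ 7.7159°, so α ≈ 15.4317°.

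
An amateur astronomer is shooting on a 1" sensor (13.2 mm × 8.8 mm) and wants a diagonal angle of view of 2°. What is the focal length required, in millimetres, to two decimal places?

454.44 mm

Sensor diagonal = √(13.2² + 8.8²) = √251.6800 ≈ 15.8644 mm.
From α = 2·arctan(d/2f) we get f = d / (2·tan(α/2)).
With d = 15.8644 mm and α/2 = 1°, tan(α/2) ≈ 0.01746, so f ≈ 15.8644 / 0.03491 ≈ 454.4362 mm.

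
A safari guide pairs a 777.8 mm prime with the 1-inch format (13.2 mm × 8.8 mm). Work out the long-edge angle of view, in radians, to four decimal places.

0.0170 rad

Angle of view α = 2·arctan(w/2f) with w = 13.2 mm and f = 777.8 mm.
w/2f = 0.00849; arctan(0.00849) ≈ 0.0085 rad, so α ≈ 0.0170 rad.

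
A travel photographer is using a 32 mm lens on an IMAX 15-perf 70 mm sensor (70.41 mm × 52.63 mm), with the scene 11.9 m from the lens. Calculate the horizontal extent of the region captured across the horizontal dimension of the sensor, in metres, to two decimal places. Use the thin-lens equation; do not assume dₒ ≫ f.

26.11 m

dₒ: 11.9 m = 11900 mm.
Similar triangles through the lens centre give W/dₒ = w/dᵢ; with 1/f = 1/dₒ + 1/dᵢ this gives W = w·(dₒ − f)/f.
W = 70.41 mm × (11900 − 32) / 32 = 70.41 × 370.8750 ≈ 26113.309 mm = 26.1133 m.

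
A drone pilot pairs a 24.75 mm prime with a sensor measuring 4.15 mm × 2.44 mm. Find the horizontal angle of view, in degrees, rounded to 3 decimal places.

Angle of view α = 2·arctan(w/2f) with w = 4.15 mm and f = 24.75 mm.
w/2f = 0.08384; arctan(0.08384) ≈ 4.7924°, so α ≈ 9.5848°.

9.585°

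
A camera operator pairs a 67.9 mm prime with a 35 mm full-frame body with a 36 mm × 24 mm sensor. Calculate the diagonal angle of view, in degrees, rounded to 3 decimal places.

Sensor diagonal = √(36² + 24²) = √1872.0000 ≈ 43.2666 mm.
Angle of view α = 2·arctan(d/2f) with d = 43.2666 mm and f = 67.9 mm.
d/2f = 0.31861; arctan(0.31861) ≈ 17.6722°, so α ≈ 35.3443°.

35.344°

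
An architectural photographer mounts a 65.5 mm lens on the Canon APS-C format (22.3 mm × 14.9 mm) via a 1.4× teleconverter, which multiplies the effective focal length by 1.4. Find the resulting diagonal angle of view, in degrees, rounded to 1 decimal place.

16.6°

Effective focal length f = 65.5 × 1.4 = 91.7 mm.
Sensor diagonal = √(22.3² + 14.9²) = √719.3000 ≈ 26.8198 mm.
α = 2·arctan(26.820 / (2 × 91.7)) = 2·arctan(0.14624) ≈ 16.6395°.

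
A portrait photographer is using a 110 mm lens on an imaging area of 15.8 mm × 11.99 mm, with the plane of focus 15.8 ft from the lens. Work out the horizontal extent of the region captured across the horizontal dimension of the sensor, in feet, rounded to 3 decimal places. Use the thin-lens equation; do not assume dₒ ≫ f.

dₒ: 15.8 ft × 304.8 mm/ft = 4815.84 mm.
Similar triangles through the lens centre give W/dₒ = w/dᵢ; with 1/f = 1/dₒ + 1/dᵢ this gives W = w·(dₒ − f)/f.
W = 15.8 mm × (4815.84 − 110) / 110 = 15.8 × 42.7804 ≈ 675.930 mm = 675.930/304.8 ft = 2.21762 ft.

2.218 ft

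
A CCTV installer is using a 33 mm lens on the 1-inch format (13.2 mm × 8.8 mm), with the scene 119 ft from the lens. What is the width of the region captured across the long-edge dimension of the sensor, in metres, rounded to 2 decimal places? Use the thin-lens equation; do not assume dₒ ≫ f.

dₒ: 119 ft × 304.8 mm/ft = 36271.20 mm.
Similar triangles through the lens centre give W/dₒ = w/dᵢ; with 1/f = 1/dₒ + 1/dᵢ this gives W = w·(dₒ − f)/f.
W = 13.2 mm × (36271.2 − 33) / 33 = 13.2 × 1098.1272 ≈ 14495.280 mm = 14.4953 m.

14.50 m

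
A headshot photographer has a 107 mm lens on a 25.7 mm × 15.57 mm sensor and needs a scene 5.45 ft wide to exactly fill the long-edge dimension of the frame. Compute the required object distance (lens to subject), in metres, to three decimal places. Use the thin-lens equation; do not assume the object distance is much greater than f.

7.023 m

W: 5.45 ft × 304.8 mm/ft = 1661.16 mm.
Magnification m = w/W = dᵢ/dₒ; combined with 1/f = 1/dₒ + 1/dᵢ this gives dₒ = f·(1 + W/w).
dₒ = 107 mm × (1 + 1661.16/25.7) = 107 × 65.6366 ≈ 7023.113 mm = 7.02311 m.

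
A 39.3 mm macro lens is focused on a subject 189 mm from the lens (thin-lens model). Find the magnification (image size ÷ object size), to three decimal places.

Thin lens: 1/f = 1/dₒ + 1/dᵢ → 1/dᵢ = 1/39.3 − 1/189 = 0.0201543 mm⁻¹, so dᵢ ≈ 49.6172 mm.
Magnification m = dᵢ/dₒ = 49.6172/189 ≈ 0.26253.

0.263×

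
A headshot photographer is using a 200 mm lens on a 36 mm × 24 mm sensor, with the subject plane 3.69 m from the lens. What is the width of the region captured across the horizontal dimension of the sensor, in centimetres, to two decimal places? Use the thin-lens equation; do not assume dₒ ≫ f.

dₒ: 3.69 m = 3690 mm.
Similar triangles through the lens centre give W/dₒ = w/dᵢ; with 1/f = 1/dₒ + 1/dᵢ this gives W = w·(dₒ − f)/f.
W = 36 mm × (3690 − 200) / 200 = 36 × 17.4500 ≈ 628.200 mm = 62.82 cm.

62.82 cm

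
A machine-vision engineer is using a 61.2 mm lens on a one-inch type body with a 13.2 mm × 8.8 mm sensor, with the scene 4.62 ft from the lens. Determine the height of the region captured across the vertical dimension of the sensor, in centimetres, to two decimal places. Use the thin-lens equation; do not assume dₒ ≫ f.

19.37 cm

dₒ: 4.62 ft × 304.8 mm/ft = 1408.18 mm.
Similar triangles through the lens centre give W/dₒ = h/dᵢ; with 1/f = 1/dₒ + 1/dᵢ this gives W = h·(dₒ − f)/f.
W = 8.8 mm × (1408.18 − 61.2) / 61.2 = 8.8 × 22.0094 ≈ 193.683 mm = 19.3683 cm.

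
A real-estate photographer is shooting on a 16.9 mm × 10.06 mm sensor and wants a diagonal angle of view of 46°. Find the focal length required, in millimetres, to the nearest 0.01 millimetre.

23.17 mm

Sensor diagonal = √(16.9² + 10.06²) = √386.8136 ≈ 19.6676 mm.
From α = 2·arctan(d/2f) we get f = d / (2·tan(α/2)).
With d = 19.6676 mm and α/2 = 23°, tan(α/2) ≈ 0.42447, so f ≈ 19.6676 / 0.84895 ≈ 23.1670 mm.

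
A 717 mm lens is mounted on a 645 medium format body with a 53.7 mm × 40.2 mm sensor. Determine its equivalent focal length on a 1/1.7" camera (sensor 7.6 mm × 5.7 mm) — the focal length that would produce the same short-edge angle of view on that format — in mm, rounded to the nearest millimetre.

102 mm

Equal angle of view means equal height/f ratio, so f₂ = f₁ · (height₂/height₁) = 717 × 5.7/40.2.
f₂ = 717 × 0.14179 ≈ 101.664 mm.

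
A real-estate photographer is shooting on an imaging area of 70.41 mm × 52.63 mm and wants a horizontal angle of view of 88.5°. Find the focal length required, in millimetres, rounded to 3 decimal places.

From α = 2·arctan(w/2f) we get f = w / (2·tan(α/2)).
With w = 70.41 mm and α/2 = 44.25°, tan(α/2) ≈ 0.97416, so f ≈ 70.41 / 1.94831 ≈ 36.1389 mm.

36.139 mm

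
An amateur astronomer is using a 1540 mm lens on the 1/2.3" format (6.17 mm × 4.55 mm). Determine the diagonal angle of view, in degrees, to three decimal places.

Sensor diagonal = √(6.17² + 4.55²) = √58.7714 ≈ 7.6663 mm.
Angle of view α = 2·arctan(d/2f) with d = 7.6663 mm and f = 1540 mm.
d/2f = 0.00249; arctan(0.00249) ≈ 0.1426°, so α ≈ 0.2852°.

0.285°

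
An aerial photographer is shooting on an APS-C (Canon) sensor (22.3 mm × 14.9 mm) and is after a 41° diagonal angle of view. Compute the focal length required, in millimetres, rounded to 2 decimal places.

35.87 mm

Sensor diagonal = √(22.3² + 14.9²) = √719.3000 ≈ 26.8198 mm.
From α = 2·arctan(d/2f) we get f = d / (2·tan(α/2)).
With d = 26.8198 mm and α/2 = 20.5°, tan(α/2) ≈ 0.37388, so f ≈ 26.8198 / 0.74777 ≈ 35.8664 mm.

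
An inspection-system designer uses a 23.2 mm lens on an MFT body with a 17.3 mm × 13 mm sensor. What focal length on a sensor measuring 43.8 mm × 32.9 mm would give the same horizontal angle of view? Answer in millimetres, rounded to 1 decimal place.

58.7 mm

Equal angle of view means equal width/f ratio, so f₂ = f₁ · (width₂/width₁) = 23.2 × 43.8/17.3.
f₂ = 23.2 × 2.53179 ≈ 58.738 mm.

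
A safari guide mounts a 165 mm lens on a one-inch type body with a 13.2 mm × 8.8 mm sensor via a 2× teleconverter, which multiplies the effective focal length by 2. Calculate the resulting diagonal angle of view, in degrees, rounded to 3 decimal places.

Effective focal length f = 165 × 2 = 330 mm.
Sensor diagonal = √(13.2² + 8.8²) = √251.6800 ≈ 15.8644 mm.
α = 2·arctan(15.864 / (2 × 330)) = 2·arctan(0.02404) ≈ 2.7539°.

2.754°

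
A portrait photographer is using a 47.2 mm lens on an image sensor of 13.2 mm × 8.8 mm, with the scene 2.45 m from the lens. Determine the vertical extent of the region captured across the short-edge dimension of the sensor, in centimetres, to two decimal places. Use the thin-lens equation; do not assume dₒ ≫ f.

dₒ: 2.45 m = 2450 mm.
Similar triangles through the lens centre give W/dₒ = h/dᵢ; with 1/f = 1/dₒ + 1/dᵢ this gives W = h·(dₒ − f)/f.
W = 8.8 mm × (2450 − 47.2) / 47.2 = 8.8 × 50.9068 ≈ 447.980 mm = 44.798 cm.

44.80 cm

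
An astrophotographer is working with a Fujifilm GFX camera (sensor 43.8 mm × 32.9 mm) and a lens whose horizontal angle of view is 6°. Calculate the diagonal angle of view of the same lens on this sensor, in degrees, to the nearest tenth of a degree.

7.5°

From the horizontal AOV: f = 43.8 / (2·tan(3°)) = 43.8 / 0.10482 ≈ 417.8769 mm.
Sensor diagonal = √(43.8² + 32.9²) = √3000.8500 ≈ 54.7800 mm.
Diagonal AOV = 2·arctan(54.7800 / (2 × 417.8769)) = 2·arctan(0.06555) ≈ 7.5002°.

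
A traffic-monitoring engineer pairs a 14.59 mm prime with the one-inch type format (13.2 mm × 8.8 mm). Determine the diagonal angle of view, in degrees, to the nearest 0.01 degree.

57.06°

Sensor diagonal = √(13.2² + 8.8²) = √251.6800 ≈ 15.8644 mm.
Angle of view α = 2·arctan(d/2f) with d = 15.8644 mm and f = 14.59 mm.
d/2f = 0.54367; arctan(0.54367) ≈ 28.5318°, so α ≈ 57.0636°.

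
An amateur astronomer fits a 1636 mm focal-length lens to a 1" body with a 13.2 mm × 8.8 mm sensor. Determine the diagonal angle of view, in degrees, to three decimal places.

Sensor diagonal = √(13.2² + 8.8²) = √251.6800 ≈ 15.8644 mm.
Angle of view α = 2·arctan(d/2f) with d = 15.8644 mm and f = 1636 mm.
d/2f = 0.00485; arctan(0.00485) ≈ 0.2778°, so α ≈ 0.5556°.

0.556°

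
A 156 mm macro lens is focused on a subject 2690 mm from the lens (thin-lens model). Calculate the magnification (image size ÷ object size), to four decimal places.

0.0616×

Thin lens: 1/f = 1/dₒ + 1/dᵢ → 1/dᵢ = 1/156 − 1/2690 = 0.0060385 mm⁻¹, so dᵢ ≈ 165.6038 mm.
Magnification m = dᵢ/dₒ = 165.6038/2690 ≈ 0.06156.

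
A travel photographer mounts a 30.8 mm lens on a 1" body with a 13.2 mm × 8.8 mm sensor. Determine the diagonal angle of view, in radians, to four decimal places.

Sensor diagonal = √(13.2² + 8.8²) = √251.6800 ≈ 15.8644 mm.
Angle of view α = 2·arctan(d/2f) with d = 15.8644 mm and f = 30.8 mm.
d/2f = 0.25754; arctan(0.25754) ≈ 0.2521 rad, so α ≈ 0.5041 rad.

0.5041 rad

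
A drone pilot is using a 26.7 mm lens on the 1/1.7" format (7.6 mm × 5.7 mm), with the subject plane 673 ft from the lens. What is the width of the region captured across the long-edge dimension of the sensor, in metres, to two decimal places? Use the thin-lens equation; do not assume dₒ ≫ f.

dₒ: 673 ft × 304.8 mm/ft = 205130.39 mm.
Similar triangles through the lens centre give W/dₒ = w/dᵢ; with 1/f = 1/dₒ + 1/dᵢ this gives W = w·(dₒ − f)/f.
W = 7.6 mm × (205130 − 26.7) / 26.7 = 7.6 × 7681.7863 ≈ 58381.576 mm = 58.3816 m.

58.38 m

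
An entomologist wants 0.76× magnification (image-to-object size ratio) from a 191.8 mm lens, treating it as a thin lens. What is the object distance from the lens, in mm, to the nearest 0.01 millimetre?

444.17 mm

With m = dᵢ/dₒ and 1/f = 1/dₒ + 1/dᵢ, substituting dᵢ = m·dₒ gives 1/f = (1 + 1/m)/dₒ, hence dₒ = f·(1 + 1/m).
dₒ = 191.8 × (1 + 1/0.76) = 191.8 × 2.31579 ≈ 444.168 mm.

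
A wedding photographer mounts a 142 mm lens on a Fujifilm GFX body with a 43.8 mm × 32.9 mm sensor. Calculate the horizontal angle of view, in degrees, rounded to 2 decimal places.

Angle of view α = 2·arctan(w/2f) with w = 43.8 mm and f = 142 mm.
w/2f = 0.15423; arctan(0.15423) ≈ 8.7674°, so α ≈ 17.5348°.

17.53°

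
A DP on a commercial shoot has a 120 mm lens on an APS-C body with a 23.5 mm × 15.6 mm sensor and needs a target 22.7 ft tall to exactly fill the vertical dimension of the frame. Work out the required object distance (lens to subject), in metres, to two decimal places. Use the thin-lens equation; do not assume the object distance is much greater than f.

W: 22.7 ft × 304.8 mm/ft = 6918.96 mm.
Magnification m = h/W = dᵢ/dₒ; combined with 1/f = 1/dₒ + 1/dᵢ this gives dₒ = f·(1 + W/h).
dₒ = 120 mm × (1 + 6918.96/15.6) = 120 × 444.5231 ≈ 53342.768 mm = 53.3428 m.

53.34 m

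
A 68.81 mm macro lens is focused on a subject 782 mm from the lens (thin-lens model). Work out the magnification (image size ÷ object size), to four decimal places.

Thin lens: 1/f = 1/dₒ + 1/dᵢ → 1/dᵢ = 1/68.81 − 1/782 = 0.0132540 mm⁻¹, so dᵢ ≈ 75.4489 mm.
Magnification m = dᵢ/dₒ = 75.4489/782 ≈ 0.09648.

0.0965×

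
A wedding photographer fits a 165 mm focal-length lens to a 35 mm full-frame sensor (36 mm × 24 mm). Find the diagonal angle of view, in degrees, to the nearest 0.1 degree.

Sensor diagonal = √(36² + 24²) = √1872.0000 ≈ 43.2666 mm.
Angle of view α = 2·arctan(d/2f) with d = 43.2666 mm and f = 165 mm.
d/2f = 0.13111; arctan(0.13111) ≈ 7.4695°, so α ≈ 14.9390°.

14.9°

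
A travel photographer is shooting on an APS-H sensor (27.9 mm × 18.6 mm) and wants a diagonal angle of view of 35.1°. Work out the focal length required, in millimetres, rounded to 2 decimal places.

Sensor diagonal = √(27.9² + 18.6²) = √1124.3700 ≈ 33.5316 mm.
From α = 2·arctan(d/2f) we get f = d / (2·tan(α/2)).
With d = 33.5316 mm and α/2 = 17.55°, tan(α/2) ≈ 0.31626, so f ≈ 33.5316 / 0.63252 ≈ 53.0130 mm.

53.01 mm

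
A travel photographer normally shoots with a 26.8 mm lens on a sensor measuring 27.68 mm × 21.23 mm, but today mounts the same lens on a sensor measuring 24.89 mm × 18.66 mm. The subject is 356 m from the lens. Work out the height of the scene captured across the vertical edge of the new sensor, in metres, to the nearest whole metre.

The focal length stays 26.8 mm; the relevant sensor dimension is now h = 18.66 mm. Object distance dₒ = 356 m = 356000 mm.
Thin-lens field height W = h·(dₒ − f)/f = 18.66 × (356000 − 26.8)/26.8 ≈ 247852.982 mm = 247.853 m.

248 m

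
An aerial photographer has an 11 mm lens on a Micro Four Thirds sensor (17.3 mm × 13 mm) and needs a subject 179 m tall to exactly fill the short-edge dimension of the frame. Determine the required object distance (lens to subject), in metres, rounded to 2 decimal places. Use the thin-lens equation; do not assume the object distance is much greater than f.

151.47 m

W: 179 m = 179000 mm.
Magnification m = h/W = dᵢ/dₒ; combined with 1/f = 1/dₒ + 1/dᵢ this gives dₒ = f·(1 + W/h).
dₒ = 11 mm × (1 + 179000/13) = 11 × 13770.2308 ≈ 151472.538 mm = 151.473 m.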